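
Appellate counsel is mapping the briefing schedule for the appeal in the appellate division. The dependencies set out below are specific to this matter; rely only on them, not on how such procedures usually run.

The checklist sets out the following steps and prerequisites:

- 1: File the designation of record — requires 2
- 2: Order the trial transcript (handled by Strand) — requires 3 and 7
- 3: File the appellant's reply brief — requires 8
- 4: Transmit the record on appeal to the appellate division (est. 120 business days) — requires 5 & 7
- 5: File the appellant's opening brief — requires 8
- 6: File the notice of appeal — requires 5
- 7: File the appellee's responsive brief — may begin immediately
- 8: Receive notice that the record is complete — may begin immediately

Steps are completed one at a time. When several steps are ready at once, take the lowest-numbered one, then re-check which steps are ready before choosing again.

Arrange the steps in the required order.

7, 8, 3, 2, 1, 5, 4, 6

Nothing is required for 7 and 8. 7 has the earlier label → 7 first.
That leaves 8 as the only ready step → 8.
Now 3 and 5 have their prerequisites met. 3 has the earlier label, so 3 next.
2 now also ready, so the ready set is {2, 5}; 2 has the earlier label → 2.
1 now also ready, so the ready set is {1, 5}; 1 has the earlier label → 1.
That leaves 5 as the only ready step → 5.
Ready: 4 and 6. 4 has the earlier label → 4.
6 needed 5, now all done → 6.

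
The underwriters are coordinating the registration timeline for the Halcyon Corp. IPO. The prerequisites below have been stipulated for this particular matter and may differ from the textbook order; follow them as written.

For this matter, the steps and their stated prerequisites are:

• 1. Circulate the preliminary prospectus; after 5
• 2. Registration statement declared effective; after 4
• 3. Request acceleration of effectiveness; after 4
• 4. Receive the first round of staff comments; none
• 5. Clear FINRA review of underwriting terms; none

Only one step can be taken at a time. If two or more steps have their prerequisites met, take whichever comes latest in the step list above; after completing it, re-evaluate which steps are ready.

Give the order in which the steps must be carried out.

5 and 4 have no prerequisites; 5 is listed later, so 5 is first.
4 and 1 are both available; 4 is listed later → 4.
Now 3, 2 and 1 have their prerequisites met. 3 is listed later, so 3 next.
Ready: 2 and 1. 2 is listed later → 2.
1 needed 5, now all done → 1.

5 → 4 → 3 → 2 → 1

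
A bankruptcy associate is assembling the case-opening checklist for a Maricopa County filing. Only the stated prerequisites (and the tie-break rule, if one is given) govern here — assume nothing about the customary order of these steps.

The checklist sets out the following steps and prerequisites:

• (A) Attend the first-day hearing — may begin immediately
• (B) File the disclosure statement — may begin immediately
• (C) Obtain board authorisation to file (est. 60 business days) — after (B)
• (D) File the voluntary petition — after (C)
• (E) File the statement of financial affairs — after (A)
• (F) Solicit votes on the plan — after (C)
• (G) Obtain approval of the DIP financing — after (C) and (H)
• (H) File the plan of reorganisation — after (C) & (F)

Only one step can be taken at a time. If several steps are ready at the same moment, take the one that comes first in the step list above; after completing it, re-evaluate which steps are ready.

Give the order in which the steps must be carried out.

(A), (B), (C), (D), (E), (F), (H), (G)

Nothing is required for (A) and (B). (A) is listed earlier → (A) first.
(B) and (E) are both available; (B) is listed earlier → (B).
Now (C) and (E) have their prerequisites met. (C) is listed earlier, so (C) next.
(D), (E) and (F) are all available; (D) is listed earlier → (D).
(E) and (F) are both available; (E) is listed earlier → (E).
(F) needed (C), now all done → (F).
(H) needed (C) and (F), now all done → (H).
Next only (G) has its prerequisites met → (G).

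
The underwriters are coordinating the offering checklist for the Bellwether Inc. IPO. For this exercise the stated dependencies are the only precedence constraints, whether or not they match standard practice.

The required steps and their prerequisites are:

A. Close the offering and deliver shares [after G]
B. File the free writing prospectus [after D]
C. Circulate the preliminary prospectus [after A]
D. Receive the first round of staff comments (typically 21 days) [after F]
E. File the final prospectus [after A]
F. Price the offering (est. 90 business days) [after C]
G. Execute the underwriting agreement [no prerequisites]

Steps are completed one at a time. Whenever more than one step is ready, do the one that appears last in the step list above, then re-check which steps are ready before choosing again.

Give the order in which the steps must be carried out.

G A E C F D B

G is the only step with nothing outstanding, so it goes first.
A is the only step now ready → A.
E and C are both available; E is listed later → E.
C needed A, now all done → C.
F is the only step now ready → F.
D needed F, now all done → D.
B is the only step now ready → B.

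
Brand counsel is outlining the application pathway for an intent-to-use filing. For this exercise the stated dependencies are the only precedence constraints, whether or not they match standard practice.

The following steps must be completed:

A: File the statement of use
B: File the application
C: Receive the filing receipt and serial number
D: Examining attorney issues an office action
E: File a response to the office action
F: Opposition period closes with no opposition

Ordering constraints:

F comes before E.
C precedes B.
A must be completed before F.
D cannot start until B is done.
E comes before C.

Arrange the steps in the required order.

A has no prerequisites → A first.
F needed A, now all done → F.
E needed F, now all done → E.
C needed E, now all done → C.
That leaves B as the only ready step → B.
D needed B, now all done → D.

A → F → E → C → B → D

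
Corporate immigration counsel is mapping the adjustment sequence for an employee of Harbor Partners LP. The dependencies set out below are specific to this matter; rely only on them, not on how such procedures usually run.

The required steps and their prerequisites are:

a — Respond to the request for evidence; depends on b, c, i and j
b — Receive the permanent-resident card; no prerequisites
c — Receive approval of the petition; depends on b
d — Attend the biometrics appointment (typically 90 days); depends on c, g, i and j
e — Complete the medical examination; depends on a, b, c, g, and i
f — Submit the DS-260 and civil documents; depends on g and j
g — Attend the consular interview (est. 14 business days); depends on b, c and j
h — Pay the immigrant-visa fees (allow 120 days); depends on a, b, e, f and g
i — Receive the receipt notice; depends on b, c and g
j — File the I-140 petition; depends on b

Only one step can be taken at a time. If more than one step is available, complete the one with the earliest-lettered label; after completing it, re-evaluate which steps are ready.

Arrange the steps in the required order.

b, c, j, g, f, i, a, d, e, h

b has no prerequisites → b first.
c and j are both available; c has the earlier label → c.
Next only j has its prerequisites met → j.
g needed b, c and j, now all done → g.
Ready: f and i. f has the earlier label → f.
Next only i has its prerequisites met → i.
Ready: a and d. a has the earlier label → a.
e now also ready, so the ready set is {d, e}; d has the earlier label → d.
e is the only step now ready → e.
h needed a, b, e, f and g, now all done → h.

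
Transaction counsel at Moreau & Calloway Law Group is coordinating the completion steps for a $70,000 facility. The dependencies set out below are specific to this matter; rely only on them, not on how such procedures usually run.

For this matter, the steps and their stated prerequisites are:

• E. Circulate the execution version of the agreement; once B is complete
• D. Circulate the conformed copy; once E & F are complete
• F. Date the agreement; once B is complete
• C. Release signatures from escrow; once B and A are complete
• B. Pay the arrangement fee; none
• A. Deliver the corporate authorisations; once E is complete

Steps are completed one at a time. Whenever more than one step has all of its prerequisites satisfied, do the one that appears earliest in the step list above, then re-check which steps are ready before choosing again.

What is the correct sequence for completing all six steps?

B has no prerequisites → B first.
Ready: E and F. E is listed earlier → E.
A now also ready, so the ready set is {F, A}; F is listed earlier → F.
D now also ready, so the ready set is {D, A}; D is listed earlier → D.
A needed E, now all done → A.
C needed B and A, now all done → C.

B → E → F → D → A → C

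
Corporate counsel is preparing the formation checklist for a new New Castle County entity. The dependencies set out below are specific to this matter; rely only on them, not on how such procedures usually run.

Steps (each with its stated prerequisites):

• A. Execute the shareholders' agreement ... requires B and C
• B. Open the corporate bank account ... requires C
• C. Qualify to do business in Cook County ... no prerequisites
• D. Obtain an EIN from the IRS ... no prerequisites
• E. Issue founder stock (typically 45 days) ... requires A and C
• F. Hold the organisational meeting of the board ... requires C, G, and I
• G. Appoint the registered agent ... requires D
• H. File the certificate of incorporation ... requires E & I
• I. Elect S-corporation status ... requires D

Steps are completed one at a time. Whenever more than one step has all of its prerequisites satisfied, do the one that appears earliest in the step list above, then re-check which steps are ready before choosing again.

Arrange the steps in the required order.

C, B, A, D, E, G, I, F, H

C and D have no prerequisites; C is listed earlier, so C is first.
Ready: B and D. B is listed earlier → B.
A now also ready, so the ready set is {A, D}; A is listed earlier → A.
D and E are both available; D is listed earlier → D.
G and I now also ready, so the ready set is {E, G, I}; E is listed earlier → E.
Ready: G and I. G is listed earlier → G.
Next only I has its prerequisites met → I.
Ready: F and H. F is listed earlier → F.
H needed E and I, now all done → H.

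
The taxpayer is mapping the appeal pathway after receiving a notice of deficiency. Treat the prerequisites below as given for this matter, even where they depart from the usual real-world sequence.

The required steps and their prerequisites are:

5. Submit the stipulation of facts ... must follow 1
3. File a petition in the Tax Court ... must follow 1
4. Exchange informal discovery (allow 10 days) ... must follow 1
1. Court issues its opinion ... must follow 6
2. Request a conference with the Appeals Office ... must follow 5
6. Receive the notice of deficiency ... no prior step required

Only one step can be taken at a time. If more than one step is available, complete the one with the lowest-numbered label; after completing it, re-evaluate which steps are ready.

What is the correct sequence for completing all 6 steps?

6 → 1 → 3 → 4 → 5 → 2

6 has no prerequisites → 6 first.
1 needed 6, now all done → 1.
3, 4 and 5 are all available; 3 has the earlier label → 3.
4 and 5 are both available; 4 has the earlier label → 4.
That leaves 5 as the only ready step → 5.
Next only 2 has its prerequisites met → 2.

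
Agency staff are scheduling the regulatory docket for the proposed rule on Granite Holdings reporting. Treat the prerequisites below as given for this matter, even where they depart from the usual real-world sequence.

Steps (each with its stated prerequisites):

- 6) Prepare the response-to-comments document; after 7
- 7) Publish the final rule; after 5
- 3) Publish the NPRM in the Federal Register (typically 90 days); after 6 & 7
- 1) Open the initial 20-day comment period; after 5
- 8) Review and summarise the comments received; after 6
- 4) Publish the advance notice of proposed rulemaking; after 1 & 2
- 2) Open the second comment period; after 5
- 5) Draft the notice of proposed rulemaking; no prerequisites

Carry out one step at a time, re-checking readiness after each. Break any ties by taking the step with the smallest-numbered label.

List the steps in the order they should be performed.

5 is the only step with nothing outstanding, so it goes first.
Now 1, 2 and 7 have their prerequisites met. 1 has the earlier label, so 1 next.
Ready: 2 and 7. 2 has the earlier label → 2.
4 and 7 are both available; 4 has the earlier label → 4.
7 is the only step now ready → 7.
Next only 6 has its prerequisites met → 6.
Ready: 3 and 8. 3 has the earlier label → 3.
8 needed 6, now all done → 8.

5 1 2 4 7 6 3 8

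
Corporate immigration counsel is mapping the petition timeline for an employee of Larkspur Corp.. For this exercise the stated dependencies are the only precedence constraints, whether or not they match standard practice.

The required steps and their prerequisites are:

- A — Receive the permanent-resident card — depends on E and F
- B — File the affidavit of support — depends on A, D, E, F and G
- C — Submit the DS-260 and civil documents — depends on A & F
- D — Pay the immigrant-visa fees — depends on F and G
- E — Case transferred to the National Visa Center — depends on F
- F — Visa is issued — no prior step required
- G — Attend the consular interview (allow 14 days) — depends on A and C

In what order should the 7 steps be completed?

F has no prerequisites → F first.
E needed F, now all done → E.
A needed E and F, now all done → A.
That leaves C as the only ready step → C.
G needed A and C, now all done → G.
D needed F and G, now all done → D.
B needed A, D, E, F and G, now all done → B.

F, E, A, C, G, D, B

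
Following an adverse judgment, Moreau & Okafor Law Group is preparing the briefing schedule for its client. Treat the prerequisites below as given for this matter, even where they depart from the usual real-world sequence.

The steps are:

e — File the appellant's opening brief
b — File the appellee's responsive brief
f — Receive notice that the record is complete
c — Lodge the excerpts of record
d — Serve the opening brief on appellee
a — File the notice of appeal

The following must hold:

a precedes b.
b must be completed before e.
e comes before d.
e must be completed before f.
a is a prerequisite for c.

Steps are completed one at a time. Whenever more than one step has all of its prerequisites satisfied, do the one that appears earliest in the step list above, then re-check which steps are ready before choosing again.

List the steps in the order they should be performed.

Only a has no prerequisites, so it is first.
Now b and c have their prerequisites met. b is listed earlier, so b next.
e now also ready, so the ready set is {e, c}; e is listed earlier → e.
f and d now also ready, so the ready set is {f, c, d}; f is listed earlier → f.
Now c and d have their prerequisites met. c is listed earlier, so c next.
Next only d has its prerequisites met → d.

a, b, e, f, c, d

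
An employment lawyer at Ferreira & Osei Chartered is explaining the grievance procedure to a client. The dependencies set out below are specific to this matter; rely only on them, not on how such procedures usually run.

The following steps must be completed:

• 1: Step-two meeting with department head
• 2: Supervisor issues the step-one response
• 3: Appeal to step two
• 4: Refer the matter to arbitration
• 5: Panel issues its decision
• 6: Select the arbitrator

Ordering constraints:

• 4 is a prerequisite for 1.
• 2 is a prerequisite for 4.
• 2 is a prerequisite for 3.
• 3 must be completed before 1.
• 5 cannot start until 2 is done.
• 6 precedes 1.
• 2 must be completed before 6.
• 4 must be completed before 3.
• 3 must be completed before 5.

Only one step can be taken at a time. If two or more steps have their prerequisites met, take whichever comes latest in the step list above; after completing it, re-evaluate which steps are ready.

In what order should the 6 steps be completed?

2, 6, 4, 3, 5, 1

2 is the only step with nothing outstanding, so it goes first.
Ready: 6 and 4. 6 is listed later → 6.
4 is the only step now ready → 4.
3 needed 4 and 2, now all done → 3.
5 and 1 are both available; 5 is listed later → 5.
1 is the only step now ready → 1.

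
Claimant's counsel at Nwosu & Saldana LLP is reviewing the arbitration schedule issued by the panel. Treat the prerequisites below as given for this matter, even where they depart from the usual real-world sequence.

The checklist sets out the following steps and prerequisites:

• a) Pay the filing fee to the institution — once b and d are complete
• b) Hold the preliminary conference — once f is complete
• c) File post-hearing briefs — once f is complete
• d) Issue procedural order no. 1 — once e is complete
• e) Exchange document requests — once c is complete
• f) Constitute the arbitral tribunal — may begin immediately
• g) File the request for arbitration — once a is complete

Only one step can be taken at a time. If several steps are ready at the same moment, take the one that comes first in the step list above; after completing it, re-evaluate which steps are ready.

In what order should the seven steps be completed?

f is the only step with nothing outstanding, so it goes first.
b and c are both available; b is listed earlier → b.
That leaves c as the only ready step → c.
Next only e has its prerequisites met → e.
d is the only step now ready → d.
a is the only step now ready → a.
Next only g has its prerequisites met → g.

f → b → c → e → d → a → g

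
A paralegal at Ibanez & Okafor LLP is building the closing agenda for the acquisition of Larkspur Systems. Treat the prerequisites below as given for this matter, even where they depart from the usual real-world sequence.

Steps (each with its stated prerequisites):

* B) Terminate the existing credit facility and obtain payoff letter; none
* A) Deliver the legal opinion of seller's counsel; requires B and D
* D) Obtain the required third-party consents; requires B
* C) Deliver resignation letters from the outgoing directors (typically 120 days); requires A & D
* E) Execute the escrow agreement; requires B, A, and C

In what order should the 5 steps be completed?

B has no prerequisites → B first.
D is the only step now ready → D.
A needed B and D, now all done → A.
C needed A and D, now all done → C.
E needed B, A and C, now all done → E.

B → D → A → C → E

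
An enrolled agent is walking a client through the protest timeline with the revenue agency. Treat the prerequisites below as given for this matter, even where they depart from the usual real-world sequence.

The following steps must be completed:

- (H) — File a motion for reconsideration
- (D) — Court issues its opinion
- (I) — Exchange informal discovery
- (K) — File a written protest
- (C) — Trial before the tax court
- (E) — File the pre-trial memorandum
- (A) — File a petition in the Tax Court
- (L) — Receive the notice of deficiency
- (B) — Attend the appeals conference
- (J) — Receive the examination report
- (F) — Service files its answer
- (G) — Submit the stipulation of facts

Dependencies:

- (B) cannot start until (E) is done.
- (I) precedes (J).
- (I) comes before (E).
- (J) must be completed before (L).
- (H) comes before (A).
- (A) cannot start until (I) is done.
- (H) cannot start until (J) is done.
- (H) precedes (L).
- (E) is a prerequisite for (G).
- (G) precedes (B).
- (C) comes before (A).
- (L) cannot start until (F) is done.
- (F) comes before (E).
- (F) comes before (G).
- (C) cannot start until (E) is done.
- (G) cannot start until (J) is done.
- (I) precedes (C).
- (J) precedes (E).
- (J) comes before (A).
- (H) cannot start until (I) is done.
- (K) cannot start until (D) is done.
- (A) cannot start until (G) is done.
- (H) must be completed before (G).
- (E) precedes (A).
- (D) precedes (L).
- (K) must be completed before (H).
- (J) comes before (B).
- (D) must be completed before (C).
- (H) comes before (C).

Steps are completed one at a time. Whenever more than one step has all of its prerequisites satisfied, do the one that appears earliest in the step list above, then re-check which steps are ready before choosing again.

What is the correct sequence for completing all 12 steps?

(D) → (I) → (K) → (J) → (H) → (F) → (E) → (C) → (L) → (G) → (A) → (B)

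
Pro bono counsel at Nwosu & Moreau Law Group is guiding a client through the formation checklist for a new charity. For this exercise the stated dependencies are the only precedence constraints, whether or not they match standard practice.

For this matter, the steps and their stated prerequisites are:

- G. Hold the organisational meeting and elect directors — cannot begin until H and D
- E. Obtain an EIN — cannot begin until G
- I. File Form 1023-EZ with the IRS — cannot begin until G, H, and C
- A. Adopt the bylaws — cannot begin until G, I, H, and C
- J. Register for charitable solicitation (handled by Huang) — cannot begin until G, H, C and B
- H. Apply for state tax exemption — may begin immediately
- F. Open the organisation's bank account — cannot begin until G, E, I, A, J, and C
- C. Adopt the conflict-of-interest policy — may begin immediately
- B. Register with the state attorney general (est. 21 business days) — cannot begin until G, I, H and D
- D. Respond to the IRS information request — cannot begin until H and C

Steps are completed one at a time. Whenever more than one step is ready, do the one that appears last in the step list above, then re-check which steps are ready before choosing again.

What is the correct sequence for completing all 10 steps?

C, H, D, G, I, B, J, A, E, F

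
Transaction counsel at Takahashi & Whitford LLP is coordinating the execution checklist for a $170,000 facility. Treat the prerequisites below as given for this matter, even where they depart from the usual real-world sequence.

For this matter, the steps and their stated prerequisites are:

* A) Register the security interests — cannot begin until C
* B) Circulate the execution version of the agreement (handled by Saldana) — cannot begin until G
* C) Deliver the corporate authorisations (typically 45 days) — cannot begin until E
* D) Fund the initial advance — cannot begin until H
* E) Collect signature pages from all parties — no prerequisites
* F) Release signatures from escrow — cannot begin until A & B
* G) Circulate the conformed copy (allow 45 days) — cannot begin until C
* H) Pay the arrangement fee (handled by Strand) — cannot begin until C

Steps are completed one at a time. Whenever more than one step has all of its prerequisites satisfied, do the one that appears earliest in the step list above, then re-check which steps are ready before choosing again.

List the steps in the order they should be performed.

E C A G B F H D

Only E has no prerequisites, so it is first.
C is the only step now ready → C.
Ready: A, G and H. A is listed earlier → A.
Now G and H have their prerequisites met. G is listed earlier, so G next.
B now also ready, so the ready set is {B, H}; B is listed earlier → B.
F now also ready, so the ready set is {F, H}; F is listed earlier → F.
That leaves H as the only ready step → H.
D is the only step now ready → D.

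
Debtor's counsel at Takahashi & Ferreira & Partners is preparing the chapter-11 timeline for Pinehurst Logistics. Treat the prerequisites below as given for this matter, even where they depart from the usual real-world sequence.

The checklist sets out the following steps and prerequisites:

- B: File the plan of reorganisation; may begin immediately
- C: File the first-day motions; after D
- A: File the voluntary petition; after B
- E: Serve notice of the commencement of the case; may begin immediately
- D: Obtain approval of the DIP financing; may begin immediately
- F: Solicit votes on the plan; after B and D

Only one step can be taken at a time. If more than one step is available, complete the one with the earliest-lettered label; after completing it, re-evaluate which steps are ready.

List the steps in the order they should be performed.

B, D and E have no prerequisites; B has the earlier label, so B is first.
A now also ready, so the ready set is {A, D, E}; A has the earlier label → A.
D and E are both available; D has the earlier label → D.
C and F now also ready, so the ready set is {C, E, F}; C has the earlier label → C.
E and F are both available; E has the earlier label → E.
F is the only step now ready → F.

B A D C E F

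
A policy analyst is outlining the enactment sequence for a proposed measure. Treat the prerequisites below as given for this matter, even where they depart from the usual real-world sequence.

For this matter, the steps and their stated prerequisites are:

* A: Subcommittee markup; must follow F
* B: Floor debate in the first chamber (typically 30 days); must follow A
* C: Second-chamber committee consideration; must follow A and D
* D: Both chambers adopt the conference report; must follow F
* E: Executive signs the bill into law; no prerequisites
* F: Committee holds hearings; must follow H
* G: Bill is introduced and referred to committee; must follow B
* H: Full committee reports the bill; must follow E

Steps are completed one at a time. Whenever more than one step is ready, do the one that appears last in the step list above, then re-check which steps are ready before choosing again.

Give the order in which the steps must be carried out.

E → H → F → D → A → C → B → G

E is the only step with nothing outstanding, so it goes first.
H needed E, now all done → H.
That leaves F as the only ready step → F.
Now D and A have their prerequisites met. D is listed later, so D next.
A needed F, now all done → A.
C and B are both available; C is listed later → C.
That leaves B as the only ready step → B.
Next only G has its prerequisites met → G.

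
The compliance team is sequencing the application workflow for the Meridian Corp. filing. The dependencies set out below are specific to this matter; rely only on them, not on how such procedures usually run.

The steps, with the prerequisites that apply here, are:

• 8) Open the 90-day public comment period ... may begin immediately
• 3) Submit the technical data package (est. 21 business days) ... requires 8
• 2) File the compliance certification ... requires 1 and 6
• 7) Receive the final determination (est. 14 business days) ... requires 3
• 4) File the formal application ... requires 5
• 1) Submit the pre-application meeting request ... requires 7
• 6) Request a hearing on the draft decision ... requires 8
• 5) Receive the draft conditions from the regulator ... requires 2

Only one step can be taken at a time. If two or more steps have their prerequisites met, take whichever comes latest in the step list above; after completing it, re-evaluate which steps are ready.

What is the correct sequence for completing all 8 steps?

Only 8 has no prerequisites, so it is first.
6 and 3 are both available; 6 is listed later → 6.
3 is the only step now ready → 3.
Next only 7 has its prerequisites met → 7.
That leaves 1 as the only ready step → 1.
2 is the only step now ready → 2.
5 needed 2, now all done → 5.
Next only 4 has its prerequisites met → 4.

8, 6, 3, 7, 1, 2, 5, 4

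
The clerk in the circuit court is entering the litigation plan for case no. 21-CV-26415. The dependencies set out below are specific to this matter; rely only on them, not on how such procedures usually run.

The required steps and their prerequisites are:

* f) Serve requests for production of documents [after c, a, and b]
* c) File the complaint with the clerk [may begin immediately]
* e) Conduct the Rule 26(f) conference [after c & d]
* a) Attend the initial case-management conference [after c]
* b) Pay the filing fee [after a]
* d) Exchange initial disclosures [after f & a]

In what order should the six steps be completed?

c, a, b, f, d, e

Only c has no prerequisites, so it is first.
a needed c, now all done → a.
b needed a, now all done → b.
Next only f has its prerequisites met → f.
d is the only step now ready → d.
e needed c and d, now all done → e.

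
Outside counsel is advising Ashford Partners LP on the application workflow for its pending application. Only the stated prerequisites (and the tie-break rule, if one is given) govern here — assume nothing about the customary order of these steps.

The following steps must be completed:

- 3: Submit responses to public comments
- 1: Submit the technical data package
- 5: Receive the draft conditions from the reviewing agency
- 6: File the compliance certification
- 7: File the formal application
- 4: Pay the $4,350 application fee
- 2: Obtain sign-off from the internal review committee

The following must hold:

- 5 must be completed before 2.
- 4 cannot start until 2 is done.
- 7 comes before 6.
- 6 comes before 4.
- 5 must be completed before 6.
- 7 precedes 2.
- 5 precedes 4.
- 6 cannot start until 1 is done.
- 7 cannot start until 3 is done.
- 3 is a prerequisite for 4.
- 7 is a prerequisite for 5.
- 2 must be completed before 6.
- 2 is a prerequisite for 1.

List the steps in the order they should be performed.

3 → 7 → 5 → 2 → 1 → 6 → 4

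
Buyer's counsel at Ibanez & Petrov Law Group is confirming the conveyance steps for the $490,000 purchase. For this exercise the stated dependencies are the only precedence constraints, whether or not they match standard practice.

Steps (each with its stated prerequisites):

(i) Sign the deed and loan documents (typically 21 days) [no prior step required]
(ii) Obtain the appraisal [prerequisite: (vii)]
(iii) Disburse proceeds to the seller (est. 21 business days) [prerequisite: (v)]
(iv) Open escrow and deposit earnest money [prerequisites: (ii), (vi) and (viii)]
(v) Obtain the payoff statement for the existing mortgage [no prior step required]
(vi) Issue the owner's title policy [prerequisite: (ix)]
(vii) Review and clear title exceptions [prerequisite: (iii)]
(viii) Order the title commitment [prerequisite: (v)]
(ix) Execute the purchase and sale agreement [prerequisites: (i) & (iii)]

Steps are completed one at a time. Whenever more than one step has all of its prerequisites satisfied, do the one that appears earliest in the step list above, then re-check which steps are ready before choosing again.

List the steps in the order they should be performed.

Nothing is required for (i) and (v). (i) is listed earlier → (i) first.
(v) is the only step now ready → (v).
Now (iii) and (viii) have their prerequisites met. (iii) is listed earlier, so (iii) next.
Ready: (vii), (viii) and (ix). (vii) is listed earlier → (vii).
(ii) now also ready, so the ready set is {(ii), (viii), (ix)}; (ii) is listed earlier → (ii).
Now (viii) and (ix) have their prerequisites met. (viii) is listed earlier, so (viii) next.
(ix) needed (i) and (iii), now all done → (ix).
(vi) needed (ix), now all done → (vi).
(iv) is the only step now ready → (iv).

(i) (v) (iii) (vii) (ii) (viii) (ix) (vi) (iv)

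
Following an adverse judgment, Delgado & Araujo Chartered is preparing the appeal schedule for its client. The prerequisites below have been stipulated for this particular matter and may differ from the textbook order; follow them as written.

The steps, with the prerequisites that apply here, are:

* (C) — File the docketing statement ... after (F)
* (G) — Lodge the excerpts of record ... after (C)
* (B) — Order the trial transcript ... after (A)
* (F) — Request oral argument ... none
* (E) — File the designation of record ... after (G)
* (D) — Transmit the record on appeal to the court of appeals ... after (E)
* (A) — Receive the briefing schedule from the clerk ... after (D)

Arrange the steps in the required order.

(F) (C) (G) (E) (D) (A) (B)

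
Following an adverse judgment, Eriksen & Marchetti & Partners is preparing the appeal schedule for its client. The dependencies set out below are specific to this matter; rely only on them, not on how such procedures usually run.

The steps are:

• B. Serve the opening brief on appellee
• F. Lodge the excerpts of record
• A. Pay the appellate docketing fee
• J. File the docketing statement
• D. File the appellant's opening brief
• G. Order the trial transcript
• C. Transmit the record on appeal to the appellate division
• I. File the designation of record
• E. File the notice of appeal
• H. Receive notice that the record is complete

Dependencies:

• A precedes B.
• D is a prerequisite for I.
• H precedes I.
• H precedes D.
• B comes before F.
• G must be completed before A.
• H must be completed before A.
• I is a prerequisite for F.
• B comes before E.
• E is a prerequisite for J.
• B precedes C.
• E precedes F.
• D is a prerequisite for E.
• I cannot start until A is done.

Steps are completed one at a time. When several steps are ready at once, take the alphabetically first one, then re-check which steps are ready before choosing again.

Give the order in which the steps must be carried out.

Nothing is required for G and H. G has the earlier label → G first.
Next only H has its prerequisites met → H.
Ready: A and D. A has the earlier label → A.
Now B and D have their prerequisites met. B has the earlier label, so B next.
C now also ready, so the ready set is {C, D}; C has the earlier label → C.
D needed H, now all done → D.
Now E and I have their prerequisites met. E has the earlier label, so E next.
J now also ready, so the ready set is {I, J}; I has the earlier label → I.
F now also ready, so the ready set is {F, J}; F has the earlier label → F.
J needed E, now all done → J.

G, H, A, B, C, D, E, I, F, J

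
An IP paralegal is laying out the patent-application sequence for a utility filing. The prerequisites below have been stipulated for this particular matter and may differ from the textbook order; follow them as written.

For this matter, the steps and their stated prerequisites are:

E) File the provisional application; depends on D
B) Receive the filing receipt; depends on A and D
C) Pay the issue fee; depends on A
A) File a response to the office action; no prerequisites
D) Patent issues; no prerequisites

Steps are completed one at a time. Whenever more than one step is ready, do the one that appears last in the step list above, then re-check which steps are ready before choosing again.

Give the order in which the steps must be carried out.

D and A have no prerequisites; D is listed later, so D is first.
E now also ready, so the ready set is {A, E}; A is listed later → A.
Ready: C, B and E. C is listed later → C.
Ready: B and E. B is listed later → B.
E is the only step now ready → E.

D, A, C, B, E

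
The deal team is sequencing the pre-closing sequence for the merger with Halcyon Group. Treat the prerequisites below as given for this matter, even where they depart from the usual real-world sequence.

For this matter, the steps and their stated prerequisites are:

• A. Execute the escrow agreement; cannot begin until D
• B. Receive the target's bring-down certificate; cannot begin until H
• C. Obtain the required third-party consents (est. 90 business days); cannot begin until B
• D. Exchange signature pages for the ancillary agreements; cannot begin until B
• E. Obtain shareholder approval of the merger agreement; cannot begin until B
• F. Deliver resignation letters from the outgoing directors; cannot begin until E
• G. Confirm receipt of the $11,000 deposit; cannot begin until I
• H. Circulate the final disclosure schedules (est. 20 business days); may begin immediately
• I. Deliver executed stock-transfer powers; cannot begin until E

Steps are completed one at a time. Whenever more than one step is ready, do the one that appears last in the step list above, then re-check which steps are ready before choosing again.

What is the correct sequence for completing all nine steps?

H, B, E, I, G, F, D, C, A

H is the only step with nothing outstanding, so it goes first.
B is the only step now ready → B.
E, D and C are all available; E is listed later → E.
I, F, D and C are all available; I is listed later → I.
G now also ready, so the ready set is {G, F, D, C}; G is listed later → G.
Now F, D and C have their prerequisites met. F is listed later, so F next.
D and C are both available; D is listed later → D.
Now C and A have their prerequisites met. C is listed later, so C next.
A is the only step now ready → A.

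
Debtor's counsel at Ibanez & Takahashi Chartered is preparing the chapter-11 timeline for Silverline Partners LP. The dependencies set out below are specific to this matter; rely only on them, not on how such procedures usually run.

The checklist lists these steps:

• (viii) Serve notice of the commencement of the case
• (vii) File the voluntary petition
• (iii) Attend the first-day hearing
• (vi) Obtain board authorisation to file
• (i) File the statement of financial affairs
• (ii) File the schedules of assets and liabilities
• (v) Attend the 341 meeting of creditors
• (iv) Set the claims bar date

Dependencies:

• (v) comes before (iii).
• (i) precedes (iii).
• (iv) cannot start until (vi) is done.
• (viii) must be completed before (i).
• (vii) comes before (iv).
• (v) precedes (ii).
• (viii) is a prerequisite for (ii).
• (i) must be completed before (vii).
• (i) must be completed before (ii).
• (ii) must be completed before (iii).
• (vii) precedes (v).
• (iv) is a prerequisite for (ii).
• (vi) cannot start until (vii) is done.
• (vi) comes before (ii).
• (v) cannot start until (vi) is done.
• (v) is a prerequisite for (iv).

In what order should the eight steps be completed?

(viii) (i) (vii) (vi) (v) (iv) (ii) (iii)

Only (viii) has no prerequisites, so it is first.
(i) needed (viii), now all done → (i).
That leaves (vii) as the only ready step → (vii).
(vi) needed (vii), now all done → (vi).
(v) needed (vii) and (vi), now all done → (v).
(iv) needed (vii), (vi) and (v), now all done → (iv).
(ii) needed (viii), (vi), (i), (v) and (iv), now all done → (ii).
(iii) needed (i), (ii) and (v), now all done → (iii).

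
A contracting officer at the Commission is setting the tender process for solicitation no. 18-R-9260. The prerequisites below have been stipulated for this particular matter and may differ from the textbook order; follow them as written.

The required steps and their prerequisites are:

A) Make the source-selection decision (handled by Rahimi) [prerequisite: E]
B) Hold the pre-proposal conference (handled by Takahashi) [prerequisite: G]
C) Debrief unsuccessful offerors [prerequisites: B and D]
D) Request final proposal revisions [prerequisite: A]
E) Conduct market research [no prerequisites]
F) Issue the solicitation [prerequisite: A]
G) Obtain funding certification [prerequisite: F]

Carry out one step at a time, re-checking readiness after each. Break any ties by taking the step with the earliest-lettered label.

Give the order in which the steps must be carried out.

E A D F G B C

E is the only step with nothing outstanding, so it goes first.
A is the only step now ready → A.
D and F are both available; D has the earlier label → D.
F needed A, now all done → F.
G needed F, now all done → G.
B needed G, now all done → B.
C is the only step now ready → C.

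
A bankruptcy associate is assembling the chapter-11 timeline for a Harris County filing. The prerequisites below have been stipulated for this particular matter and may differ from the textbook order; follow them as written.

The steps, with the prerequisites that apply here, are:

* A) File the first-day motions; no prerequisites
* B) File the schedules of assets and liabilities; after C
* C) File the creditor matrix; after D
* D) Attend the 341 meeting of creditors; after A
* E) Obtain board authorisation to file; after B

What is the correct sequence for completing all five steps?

A D C B E

A is the only step with nothing outstanding, so it goes first.
D needed A, now all done → D.
Next only C has its prerequisites met → C.
Next only B has its prerequisites met → B.
E needed B, now all done → E.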